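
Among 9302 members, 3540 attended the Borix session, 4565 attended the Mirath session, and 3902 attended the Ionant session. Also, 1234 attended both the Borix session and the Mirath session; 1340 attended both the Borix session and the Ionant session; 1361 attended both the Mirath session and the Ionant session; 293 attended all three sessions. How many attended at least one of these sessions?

8365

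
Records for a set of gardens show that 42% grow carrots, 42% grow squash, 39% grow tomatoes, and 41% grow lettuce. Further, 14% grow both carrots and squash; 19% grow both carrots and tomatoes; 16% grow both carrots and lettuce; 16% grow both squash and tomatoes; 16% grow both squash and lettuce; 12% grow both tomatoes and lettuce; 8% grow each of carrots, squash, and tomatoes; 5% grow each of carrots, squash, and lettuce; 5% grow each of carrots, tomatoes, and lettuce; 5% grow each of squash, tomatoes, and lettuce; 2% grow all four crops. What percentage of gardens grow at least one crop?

92%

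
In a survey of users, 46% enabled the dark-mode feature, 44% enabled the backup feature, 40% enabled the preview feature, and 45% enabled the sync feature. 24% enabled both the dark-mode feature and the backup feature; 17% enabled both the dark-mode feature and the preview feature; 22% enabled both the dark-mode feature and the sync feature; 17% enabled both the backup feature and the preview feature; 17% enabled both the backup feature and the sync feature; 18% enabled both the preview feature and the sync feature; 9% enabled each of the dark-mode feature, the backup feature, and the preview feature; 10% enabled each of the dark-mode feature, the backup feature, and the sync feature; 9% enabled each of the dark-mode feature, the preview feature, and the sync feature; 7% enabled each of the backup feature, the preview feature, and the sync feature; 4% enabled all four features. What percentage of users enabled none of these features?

9%

Inclusion–exclusion gives
P(≥1) = 46 + 44 + 40 + 45 − 24 − 17 − 22 − 17 − 17 − 18 + 9 + 10 + 9 + 7 − 4 = 91%
P(none) = 100% − 91% = 9%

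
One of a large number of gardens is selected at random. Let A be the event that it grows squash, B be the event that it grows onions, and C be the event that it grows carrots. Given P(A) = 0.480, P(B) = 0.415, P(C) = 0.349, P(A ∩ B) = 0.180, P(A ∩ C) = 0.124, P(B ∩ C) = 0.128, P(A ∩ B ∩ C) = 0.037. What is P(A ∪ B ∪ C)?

Using inclusion–exclusion:
P(A ∪ B ∪ C) = 0.480 + 0.415 + 0.349 − 0.180 − 0.124 − 0.128 + 0.037 = 0.849

0.849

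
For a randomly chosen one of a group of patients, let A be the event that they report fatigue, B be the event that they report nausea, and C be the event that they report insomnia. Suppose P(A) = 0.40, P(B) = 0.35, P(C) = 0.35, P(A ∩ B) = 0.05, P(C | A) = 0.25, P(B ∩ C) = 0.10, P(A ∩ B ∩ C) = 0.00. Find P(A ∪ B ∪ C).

P(A ∩ C) = P(A)·P(C|A) = 0.40 × 0.25 = 0.10
By inclusion-exclusion,
P(A ∪ B ∪ C) = 0.40 + 0.35 + 0.35 − 0.05 − 0.10 − 0.10 + 0.00 = 0.85

0.85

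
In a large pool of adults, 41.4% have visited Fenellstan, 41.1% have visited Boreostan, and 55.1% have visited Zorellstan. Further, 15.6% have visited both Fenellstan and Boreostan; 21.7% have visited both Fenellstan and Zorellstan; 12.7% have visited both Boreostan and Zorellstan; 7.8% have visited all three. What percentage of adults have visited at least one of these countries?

Using inclusion–exclusion:
P(≥1) = 41.4 + 41.1 + 55.1 − 15.6 − 21.7 − 12.7 + 7.8 = 95.4%

95.4%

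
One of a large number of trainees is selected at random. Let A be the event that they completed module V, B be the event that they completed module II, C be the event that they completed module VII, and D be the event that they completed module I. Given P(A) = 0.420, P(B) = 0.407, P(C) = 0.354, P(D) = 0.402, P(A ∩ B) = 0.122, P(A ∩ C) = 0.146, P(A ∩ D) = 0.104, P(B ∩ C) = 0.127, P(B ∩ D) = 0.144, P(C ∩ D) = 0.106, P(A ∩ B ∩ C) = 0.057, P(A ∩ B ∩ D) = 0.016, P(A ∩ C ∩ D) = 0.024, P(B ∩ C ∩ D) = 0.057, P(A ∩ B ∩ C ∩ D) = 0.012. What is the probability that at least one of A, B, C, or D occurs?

0.976

P(A ∪ B ∪ C ∪ D) = 0.420 + 0.407 + 0.354 + 0.402 − 0.122 − 0.146 − 0.104 − 0.127 − 0.144 − 0.106 + 0.057 + 0.016 + 0.024 + 0.057 − 0.012 = 0.976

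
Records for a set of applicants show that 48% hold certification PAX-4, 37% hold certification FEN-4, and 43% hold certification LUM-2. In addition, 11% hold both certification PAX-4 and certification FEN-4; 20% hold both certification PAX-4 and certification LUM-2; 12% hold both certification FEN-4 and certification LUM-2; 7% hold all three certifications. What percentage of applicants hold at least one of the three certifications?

92%

P(union) = 48 + 37 + 43 − 11 − 20 − 12 + 7 = 92%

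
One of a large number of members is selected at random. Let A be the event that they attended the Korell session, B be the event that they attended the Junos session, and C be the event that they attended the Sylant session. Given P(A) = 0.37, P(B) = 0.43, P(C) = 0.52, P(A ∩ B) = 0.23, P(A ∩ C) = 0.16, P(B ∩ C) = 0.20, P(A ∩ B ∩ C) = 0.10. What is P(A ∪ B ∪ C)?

0.83

Inclusion–exclusion gives
P(A ∪ B ∪ C) = 0.37 + 0.43 + 0.52 − 0.23 − 0.16 − 0.20 + 0.10 = 0.83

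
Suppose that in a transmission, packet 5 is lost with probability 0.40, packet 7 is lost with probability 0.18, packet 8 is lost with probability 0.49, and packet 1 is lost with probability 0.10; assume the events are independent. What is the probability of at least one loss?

P(none) = (1 − 0.40) × (1 − 0.18) × (1 − 0.49) × (1 − 0.10) = 0.60 × 0.82 × 0.51 × 0.90 = 0.225828
P(at least one) = 1 − 0.225828 = 0.774172

0.774172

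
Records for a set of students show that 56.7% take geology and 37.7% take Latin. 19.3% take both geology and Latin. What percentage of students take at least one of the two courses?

75.1%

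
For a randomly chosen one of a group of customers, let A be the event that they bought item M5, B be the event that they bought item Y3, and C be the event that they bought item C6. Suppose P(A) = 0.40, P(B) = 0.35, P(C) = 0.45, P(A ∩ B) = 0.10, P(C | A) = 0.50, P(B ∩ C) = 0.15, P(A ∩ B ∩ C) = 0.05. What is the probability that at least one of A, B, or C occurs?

0.80

P(A ∩ C) = P(A)·P(C|A) = 0.40 × 0.50 = 0.20
By inclusion–exclusion:
P(A ∪ B ∪ C) = 0.40 + 0.35 + 0.45 − 0.10 − 0.20 − 0.15 + 0.05 = 0.80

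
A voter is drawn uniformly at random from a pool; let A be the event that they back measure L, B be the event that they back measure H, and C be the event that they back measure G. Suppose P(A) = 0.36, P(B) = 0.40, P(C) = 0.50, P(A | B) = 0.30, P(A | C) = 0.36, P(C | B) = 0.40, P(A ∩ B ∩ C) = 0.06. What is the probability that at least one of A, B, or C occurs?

0.86

P(A ∩ B) = P(B)·P(A|B) = 0.40 × 0.30 = 0.12
P(A ∩ C) = P(C)·P(A|C) = 0.50 × 0.36 = 0.18
P(B ∩ C) = P(B)·P(C|B) = 0.40 × 0.40 = 0.16
P(A ∪ B ∪ C) = 0.36 + 0.40 + 0.50 − 0.12 − 0.18 − 0.16 + 0.06 = 0.86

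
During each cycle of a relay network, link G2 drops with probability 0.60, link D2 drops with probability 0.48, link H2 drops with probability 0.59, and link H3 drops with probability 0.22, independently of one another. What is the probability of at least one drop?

0.9334816

Independence gives P(none) = ∏(1 − pᵢ).
P(none) = (1 − 0.60) × (1 − 0.48) × (1 − 0.59) × (1 − 0.22) = 0.40 × 0.52 × 0.41 × 0.78 = 0.0665184
P(at least one) = 1 − 0.0665184 = 0.9334816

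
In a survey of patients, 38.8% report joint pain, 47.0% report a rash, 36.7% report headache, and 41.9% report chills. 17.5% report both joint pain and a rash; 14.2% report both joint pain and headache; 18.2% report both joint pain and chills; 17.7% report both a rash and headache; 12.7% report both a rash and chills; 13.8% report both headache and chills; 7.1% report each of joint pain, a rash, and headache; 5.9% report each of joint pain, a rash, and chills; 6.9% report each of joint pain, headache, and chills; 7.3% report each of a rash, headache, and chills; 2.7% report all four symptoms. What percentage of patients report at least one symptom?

Apply inclusion-exclusion:
P(at least one) = 38.8 + 47.0 + 36.7 + 41.9 − 17.5 − 14.2 − 18.2 − 17.7 − 12.7 − 13.8 + 7.1 + 5.9 + 6.9 + 7.3 − 2.7 = 94.8%

94.8%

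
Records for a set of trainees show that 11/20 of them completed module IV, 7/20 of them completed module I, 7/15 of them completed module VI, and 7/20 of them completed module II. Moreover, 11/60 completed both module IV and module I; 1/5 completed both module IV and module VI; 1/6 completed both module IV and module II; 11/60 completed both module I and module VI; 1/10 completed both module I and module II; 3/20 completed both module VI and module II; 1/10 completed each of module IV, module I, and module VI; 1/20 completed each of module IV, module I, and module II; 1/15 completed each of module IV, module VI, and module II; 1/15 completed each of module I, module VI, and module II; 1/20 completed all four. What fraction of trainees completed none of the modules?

P(≥1) = 11/20 + 7/20 + 7/15 + 7/20 − 11/60 − 1/5 − 1/6 − 11/60 − 1/10 − 3/20 + 1/10 + 1/20 + 1/15 + 1/15 − 1/20 = 29/30
P(none) = 1 − 29/30 = 1/30

1/30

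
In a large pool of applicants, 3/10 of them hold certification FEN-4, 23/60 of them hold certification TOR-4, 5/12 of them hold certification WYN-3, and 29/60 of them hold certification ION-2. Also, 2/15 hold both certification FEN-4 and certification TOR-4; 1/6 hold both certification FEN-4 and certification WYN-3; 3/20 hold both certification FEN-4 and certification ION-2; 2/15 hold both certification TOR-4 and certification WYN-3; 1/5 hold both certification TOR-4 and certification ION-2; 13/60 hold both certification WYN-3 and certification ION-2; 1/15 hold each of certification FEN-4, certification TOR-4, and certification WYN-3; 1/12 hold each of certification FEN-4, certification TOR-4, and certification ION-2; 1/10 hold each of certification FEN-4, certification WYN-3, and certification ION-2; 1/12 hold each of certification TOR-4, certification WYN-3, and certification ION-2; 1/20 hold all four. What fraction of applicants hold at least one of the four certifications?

13/15

Apply inclusion-exclusion:
P(≥1) = 3/10 + 23/60 + 5/12 + 29/60 − 2/15 − 1/6 − 3/20 − 2/15 − 1/5 − 13/60 + 1/15 + 1/12 + 1/10 + 1/12 − 1/20 = 13/15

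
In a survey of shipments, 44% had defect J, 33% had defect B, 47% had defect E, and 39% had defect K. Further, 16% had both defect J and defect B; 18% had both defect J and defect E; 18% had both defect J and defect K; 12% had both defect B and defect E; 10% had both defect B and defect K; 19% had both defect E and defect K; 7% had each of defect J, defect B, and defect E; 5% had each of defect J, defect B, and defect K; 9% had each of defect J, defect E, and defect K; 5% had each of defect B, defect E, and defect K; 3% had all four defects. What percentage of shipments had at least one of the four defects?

Inclusion–exclusion gives
P(≥1) = 44 + 33 + 47 + 39 − 16 − 18 − 18 − 12 − 10 − 19 + 7 + 5 + 9 + 5 − 3 = 93%

93%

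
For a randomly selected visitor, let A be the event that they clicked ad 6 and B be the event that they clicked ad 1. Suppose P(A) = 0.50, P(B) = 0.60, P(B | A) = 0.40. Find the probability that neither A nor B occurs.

P(A ∩ B) = P(A)·P(B|A) = 0.50 × 0.40 = 0.20
By inclusion–exclusion:
P(A ∪ B) = 0.50 + 0.60 − 0.20 = 0.90
P(none) = 1 − 0.90 = 0.10

0.10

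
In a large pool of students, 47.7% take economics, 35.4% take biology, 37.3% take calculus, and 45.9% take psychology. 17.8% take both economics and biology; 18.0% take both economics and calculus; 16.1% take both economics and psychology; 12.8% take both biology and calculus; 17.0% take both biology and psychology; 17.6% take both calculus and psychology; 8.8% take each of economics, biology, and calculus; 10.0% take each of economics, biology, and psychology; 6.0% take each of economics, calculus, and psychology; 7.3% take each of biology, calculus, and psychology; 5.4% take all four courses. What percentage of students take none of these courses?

6.3%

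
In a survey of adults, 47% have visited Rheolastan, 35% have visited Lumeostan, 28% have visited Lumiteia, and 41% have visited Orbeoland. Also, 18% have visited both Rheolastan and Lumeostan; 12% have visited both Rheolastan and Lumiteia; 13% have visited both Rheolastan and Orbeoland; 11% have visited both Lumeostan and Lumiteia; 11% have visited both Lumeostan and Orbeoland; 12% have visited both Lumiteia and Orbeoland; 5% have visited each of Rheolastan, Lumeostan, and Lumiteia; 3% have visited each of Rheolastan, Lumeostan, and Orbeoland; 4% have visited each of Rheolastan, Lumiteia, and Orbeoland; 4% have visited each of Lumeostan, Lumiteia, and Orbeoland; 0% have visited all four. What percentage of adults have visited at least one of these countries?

90%

P(union) = 47 + 35 + 28 + 41 − 18 − 12 − 13 − 11 − 11 − 12 + 5 + 3 + 4 + 4 − 0 = 90%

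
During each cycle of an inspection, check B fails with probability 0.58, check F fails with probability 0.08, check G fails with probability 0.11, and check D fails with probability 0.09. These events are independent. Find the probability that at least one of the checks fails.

0.68705464

P(none) = (1 − 0.58) × (1 − 0.08) × (1 − 0.11) × (1 − 0.09) = 0.42 × 0.92 × 0.89 × 0.91 = 0.31294536
P(at least one) = 1 − 0.31294536 = 0.68705464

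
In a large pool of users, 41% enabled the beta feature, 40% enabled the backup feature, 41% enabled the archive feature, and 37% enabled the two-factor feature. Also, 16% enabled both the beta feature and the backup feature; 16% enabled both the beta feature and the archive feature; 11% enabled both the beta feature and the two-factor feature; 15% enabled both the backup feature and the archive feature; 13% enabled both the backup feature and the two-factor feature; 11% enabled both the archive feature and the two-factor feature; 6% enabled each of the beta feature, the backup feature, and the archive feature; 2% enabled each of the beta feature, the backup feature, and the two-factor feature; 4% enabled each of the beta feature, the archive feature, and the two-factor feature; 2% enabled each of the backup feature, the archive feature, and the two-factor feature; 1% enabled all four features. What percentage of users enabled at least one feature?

P(at least one) = 41 + 40 + 41 + 37 − 16 − 16 − 11 − 15 − 13 − 11 + 6 + 2 + 4 + 2 − 1 = 90%

90%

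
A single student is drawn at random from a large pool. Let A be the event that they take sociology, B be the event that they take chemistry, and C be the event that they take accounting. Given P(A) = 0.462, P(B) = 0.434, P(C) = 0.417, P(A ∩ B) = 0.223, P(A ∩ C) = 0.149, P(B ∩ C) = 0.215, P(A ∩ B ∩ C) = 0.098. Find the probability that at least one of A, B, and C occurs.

0.824

By inclusion–exclusion:
P(A ∪ B ∪ C) = 0.462 + 0.434 + 0.417 − 0.223 − 0.149 − 0.215 + 0.098 = 0.824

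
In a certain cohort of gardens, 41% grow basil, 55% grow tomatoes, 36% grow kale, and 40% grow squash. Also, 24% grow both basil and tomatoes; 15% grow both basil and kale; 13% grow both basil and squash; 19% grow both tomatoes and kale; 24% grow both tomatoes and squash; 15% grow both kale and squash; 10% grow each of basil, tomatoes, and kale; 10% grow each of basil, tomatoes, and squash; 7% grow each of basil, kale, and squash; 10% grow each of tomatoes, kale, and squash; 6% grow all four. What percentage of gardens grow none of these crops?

7%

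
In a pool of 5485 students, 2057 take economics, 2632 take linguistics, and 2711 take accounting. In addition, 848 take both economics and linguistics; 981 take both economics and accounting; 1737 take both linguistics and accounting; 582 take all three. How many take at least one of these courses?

Using inclusion–exclusion:
|union| = 2057 + 2632 + 2711 − 848 − 981 − 1737 + 582 = 4416

4416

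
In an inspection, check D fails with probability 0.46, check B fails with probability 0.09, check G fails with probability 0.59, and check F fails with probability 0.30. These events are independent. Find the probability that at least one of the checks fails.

0.8589682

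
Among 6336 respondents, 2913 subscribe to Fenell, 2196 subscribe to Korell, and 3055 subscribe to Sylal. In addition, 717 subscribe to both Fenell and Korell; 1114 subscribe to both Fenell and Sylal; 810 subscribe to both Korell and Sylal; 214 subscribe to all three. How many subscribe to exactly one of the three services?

3524

|exactly one| = 2913 + 2196 + 3055 − 2·717 − 2·1114 − 2·810 + 3·214 = 3524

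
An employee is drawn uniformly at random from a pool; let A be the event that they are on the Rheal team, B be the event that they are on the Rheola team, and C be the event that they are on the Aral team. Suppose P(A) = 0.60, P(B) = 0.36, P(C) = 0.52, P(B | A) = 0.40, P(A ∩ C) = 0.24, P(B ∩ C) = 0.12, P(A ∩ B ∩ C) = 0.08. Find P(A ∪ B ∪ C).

0.96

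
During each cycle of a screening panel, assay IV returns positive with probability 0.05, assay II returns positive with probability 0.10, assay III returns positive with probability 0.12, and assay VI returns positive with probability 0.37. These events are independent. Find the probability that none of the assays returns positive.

P(none) = (1 − 0.05) × (1 − 0.10) × (1 − 0.12) × (1 − 0.37) = 0.95 × 0.90 × 0.88 × 0.63 = 0.474012

0.474012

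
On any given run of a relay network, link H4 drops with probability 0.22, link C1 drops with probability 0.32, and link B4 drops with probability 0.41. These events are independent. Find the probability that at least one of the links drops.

Since the events are independent, P(none) is the product of the individual non-occurrence probabilities.
P(none) = (1 − 0.22) × (1 − 0.32) × (1 − 0.41) = 0.78 × 0.68 × 0.59 = 0.312936
P(at least one) = 1 − 0.312936 = 0.687064

0.687064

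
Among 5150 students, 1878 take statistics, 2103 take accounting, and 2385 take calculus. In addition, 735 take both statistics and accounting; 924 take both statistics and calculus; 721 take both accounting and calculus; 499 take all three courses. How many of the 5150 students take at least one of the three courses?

|at least one| = 1878 + 2103 + 2385 − 735 − 924 − 721 + 499 = 4485

4485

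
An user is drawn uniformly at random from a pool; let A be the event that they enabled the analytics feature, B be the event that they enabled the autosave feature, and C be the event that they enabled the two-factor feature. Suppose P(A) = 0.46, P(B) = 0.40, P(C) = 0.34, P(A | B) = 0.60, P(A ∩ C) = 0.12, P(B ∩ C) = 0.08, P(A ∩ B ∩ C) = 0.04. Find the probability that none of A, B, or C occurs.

0.20

P(A ∩ B) = P(B)·P(A|B) = 0.40 × 0.60 = 0.24
By inclusion–exclusion:
P(A ∪ B ∪ C) = 0.46 + 0.40 + 0.34 − 0.24 − 0.12 − 0.08 + 0.04 = 0.80
P(none) = 1 − 0.80 = 0.20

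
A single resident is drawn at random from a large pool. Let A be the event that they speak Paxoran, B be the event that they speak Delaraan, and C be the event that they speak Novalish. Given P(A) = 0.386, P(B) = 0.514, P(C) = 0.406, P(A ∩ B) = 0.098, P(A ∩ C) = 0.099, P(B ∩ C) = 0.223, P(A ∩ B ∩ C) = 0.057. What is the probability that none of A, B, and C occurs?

0.057

Inclusion–exclusion gives
P(A ∪ B ∪ C) = 0.386 + 0.514 + 0.406 − 0.098 − 0.099 − 0.223 + 0.057 = 0.943
P(none) = 1 − 0.943 = 0.057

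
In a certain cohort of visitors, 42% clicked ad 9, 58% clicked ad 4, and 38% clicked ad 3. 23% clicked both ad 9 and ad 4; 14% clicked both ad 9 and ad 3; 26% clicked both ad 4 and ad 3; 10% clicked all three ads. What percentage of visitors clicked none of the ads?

15%

By inclusion–exclusion:
P(≥1) = 42 + 58 + 38 − 23 − 14 − 26 + 10 = 85%
P(none) = 100% − 85% = 15%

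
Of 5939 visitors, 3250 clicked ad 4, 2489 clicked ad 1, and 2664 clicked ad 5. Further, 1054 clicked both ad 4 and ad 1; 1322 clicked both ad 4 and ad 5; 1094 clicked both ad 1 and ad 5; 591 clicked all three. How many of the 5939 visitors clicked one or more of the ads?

N(≥1) = 3250 + 2489 + 2664 − 1054 − 1322 − 1094 + 591 = 5524

5524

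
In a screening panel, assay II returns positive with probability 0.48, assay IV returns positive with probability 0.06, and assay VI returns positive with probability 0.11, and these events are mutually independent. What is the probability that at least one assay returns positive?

0.564968

P(none) = (1 − 0.48) × (1 − 0.06) × (1 − 0.11) = 0.52 × 0.94 × 0.89 = 0.435032
P(at least one) = 1 − 0.435032 = 0.564968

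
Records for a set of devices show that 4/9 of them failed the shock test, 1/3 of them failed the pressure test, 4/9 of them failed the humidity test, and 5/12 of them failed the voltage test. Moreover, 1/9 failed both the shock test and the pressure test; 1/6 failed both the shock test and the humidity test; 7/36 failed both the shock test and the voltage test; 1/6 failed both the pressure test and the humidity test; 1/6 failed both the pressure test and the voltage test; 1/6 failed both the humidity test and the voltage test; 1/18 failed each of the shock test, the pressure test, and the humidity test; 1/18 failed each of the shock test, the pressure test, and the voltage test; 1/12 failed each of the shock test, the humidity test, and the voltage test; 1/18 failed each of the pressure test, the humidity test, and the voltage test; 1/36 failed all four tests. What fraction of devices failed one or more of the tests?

8/9

P(≥1) = 4/9 + 1/3 + 4/9 + 5/12 − 1/9 − 1/6 − 7/36 − 1/6 − 1/6 − 1/6 + 1/18 + 1/18 + 1/12 + 1/18 − 1/36 = 8/9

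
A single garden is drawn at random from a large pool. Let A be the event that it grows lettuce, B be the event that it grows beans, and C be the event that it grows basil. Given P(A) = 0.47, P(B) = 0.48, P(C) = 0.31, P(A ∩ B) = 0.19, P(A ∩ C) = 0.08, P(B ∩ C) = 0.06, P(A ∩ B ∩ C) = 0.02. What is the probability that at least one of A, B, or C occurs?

0.95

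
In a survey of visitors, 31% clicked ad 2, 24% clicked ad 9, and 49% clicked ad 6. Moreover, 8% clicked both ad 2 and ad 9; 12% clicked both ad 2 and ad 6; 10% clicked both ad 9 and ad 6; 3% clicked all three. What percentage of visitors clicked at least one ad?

77%

Inclusion–exclusion gives
P(union) = 31 + 24 + 49 − 8 − 12 − 10 + 3 = 77%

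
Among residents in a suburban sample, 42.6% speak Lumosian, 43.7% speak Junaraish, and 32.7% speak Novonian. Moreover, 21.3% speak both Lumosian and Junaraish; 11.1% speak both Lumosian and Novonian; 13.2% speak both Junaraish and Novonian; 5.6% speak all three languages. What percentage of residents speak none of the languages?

21.0%

By inclusion-exclusion,
P(union) = 42.6 + 43.7 + 32.7 − 21.3 − 11.1 − 13.2 + 5.6 = 79.0%
P(none) = 100% − 79.0% = 21.0%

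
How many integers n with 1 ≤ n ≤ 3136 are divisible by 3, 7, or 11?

1045 + 448 + 285 − 149 − 95 − 40 + 13 = 1507

1507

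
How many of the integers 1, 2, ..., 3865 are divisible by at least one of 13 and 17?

507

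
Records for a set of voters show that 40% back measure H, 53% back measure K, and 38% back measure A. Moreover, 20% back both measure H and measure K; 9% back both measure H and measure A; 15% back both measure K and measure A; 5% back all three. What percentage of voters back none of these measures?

8%

By inclusion–exclusion:
P(at least one) = 40 + 53 + 38 − 20 − 9 − 15 + 5 = 92%
P(none) = 100% − 92% = 8%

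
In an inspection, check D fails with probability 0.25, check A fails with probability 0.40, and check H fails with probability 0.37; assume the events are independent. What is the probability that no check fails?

0.2835

Independence gives P(none) = ∏(1 − pᵢ).
P(none) = (1 − 0.25) × (1 − 0.40) × (1 − 0.37) = 0.75 × 0.60 × 0.63 = 0.2835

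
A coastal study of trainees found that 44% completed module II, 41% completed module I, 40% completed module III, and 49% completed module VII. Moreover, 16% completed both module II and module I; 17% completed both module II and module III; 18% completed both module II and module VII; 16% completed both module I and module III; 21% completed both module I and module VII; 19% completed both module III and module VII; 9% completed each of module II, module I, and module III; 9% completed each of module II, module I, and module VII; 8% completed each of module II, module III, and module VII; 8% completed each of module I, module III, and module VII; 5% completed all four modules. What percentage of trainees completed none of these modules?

4%

By inclusion–exclusion:
P(at least one) = 44 + 41 + 40 + 49 − 16 − 17 − 18 − 16 − 21 − 19 + 9 + 9 + 8 + 8 − 5 = 96%
P(none) = 100% − 96% = 4%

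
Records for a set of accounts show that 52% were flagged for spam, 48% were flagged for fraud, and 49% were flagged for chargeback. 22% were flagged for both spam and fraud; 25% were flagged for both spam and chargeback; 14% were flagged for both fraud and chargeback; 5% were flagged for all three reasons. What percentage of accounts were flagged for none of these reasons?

7%

P(at least one) = 52 + 48 + 49 − 22 − 25 − 14 + 5 = 93%
P(none) = 100% − 93% = 7%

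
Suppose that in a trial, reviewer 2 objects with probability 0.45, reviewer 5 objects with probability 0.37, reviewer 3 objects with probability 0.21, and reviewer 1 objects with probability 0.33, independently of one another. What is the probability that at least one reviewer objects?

Independence gives P(none) = ∏(1 − pᵢ).
P(none) = (1 − 0.45) × (1 − 0.37) × (1 − 0.21) × (1 − 0.33) = 0.55 × 0.63 × 0.79 × 0.67 = 0.18340245
P(at least one) = 1 − 0.18340245 = 0.81659755

0.81659755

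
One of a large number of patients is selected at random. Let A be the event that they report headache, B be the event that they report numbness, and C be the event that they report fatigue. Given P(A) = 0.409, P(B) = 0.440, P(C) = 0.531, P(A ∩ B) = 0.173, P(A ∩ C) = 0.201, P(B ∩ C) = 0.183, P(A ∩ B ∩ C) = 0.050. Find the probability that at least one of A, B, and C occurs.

0.873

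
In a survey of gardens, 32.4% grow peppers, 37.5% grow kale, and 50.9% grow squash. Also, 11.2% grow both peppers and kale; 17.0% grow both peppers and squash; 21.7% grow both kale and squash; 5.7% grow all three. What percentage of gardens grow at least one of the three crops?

76.6%

Apply inclusion-exclusion:
P(at least one) = 32.4 + 37.5 + 50.9 − 11.2 − 17.0 − 21.7 + 5.7 = 76.6%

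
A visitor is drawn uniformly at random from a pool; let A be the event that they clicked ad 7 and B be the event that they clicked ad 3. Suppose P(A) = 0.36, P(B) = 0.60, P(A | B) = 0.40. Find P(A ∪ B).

P(A ∩ B) = P(B)·P(A|B) = 0.60 × 0.40 = 0.24
Inclusion–exclusion gives
P(A ∪ B) = 0.36 + 0.60 − 0.24 = 0.72

0.72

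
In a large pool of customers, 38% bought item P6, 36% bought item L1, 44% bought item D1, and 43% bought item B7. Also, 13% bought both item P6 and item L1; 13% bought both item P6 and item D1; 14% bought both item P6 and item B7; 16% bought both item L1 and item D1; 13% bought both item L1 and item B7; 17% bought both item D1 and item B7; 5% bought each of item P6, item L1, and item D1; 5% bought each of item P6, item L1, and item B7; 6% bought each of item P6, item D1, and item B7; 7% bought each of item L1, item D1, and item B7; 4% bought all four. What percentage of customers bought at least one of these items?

94%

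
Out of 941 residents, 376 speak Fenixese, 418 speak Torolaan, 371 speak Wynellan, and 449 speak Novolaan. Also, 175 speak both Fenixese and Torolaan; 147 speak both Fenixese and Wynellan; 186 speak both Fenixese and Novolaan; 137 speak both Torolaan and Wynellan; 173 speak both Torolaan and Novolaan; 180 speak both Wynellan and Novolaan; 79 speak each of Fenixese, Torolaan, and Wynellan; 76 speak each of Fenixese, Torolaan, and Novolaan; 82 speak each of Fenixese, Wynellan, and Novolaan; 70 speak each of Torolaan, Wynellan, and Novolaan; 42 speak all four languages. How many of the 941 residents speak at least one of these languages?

By inclusion-exclusion,
N(≥1) = 376 + 418 + 371 + 449 − 175 − 147 − 186 − 137 − 173 − 180 + 79 + 76 + 82 + 70 − 42 = 881

881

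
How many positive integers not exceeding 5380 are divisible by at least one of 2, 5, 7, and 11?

3703

2690 + 1076 + 768 + 489 − 538 − 384 − 244 − 153 − 97 − 69 + 76 + 48 + 34 + 13 − 6 = 3703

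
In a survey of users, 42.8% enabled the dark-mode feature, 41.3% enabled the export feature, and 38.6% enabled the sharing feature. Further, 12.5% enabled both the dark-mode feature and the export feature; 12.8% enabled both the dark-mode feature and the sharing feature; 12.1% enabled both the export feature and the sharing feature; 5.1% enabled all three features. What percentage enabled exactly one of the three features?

63.2%

Using the inclusion–exclusion count for exactly one event:
P(exactly one) = 42.8 + 41.3 + 38.6 − 2·12.5 − 2·12.8 − 2·12.1 + 3·5.1 = 63.2%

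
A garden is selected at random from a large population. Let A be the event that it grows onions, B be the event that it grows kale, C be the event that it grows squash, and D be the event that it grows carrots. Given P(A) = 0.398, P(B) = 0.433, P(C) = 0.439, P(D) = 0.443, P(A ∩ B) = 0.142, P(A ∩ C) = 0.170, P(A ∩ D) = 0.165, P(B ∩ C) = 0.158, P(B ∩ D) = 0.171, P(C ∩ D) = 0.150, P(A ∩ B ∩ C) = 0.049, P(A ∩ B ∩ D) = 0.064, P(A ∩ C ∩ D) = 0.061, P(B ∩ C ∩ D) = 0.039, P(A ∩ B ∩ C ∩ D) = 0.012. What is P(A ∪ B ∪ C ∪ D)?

Inclusion–exclusion gives
P(A ∪ B ∪ C ∪ D) = 0.398 + 0.433 + 0.439 + 0.443 − 0.142 − 0.170 − 0.165 − 0.158 − 0.171 − 0.150 + 0.049 + 0.064 + 0.061 + 0.039 − 0.012 = 0.958

0.958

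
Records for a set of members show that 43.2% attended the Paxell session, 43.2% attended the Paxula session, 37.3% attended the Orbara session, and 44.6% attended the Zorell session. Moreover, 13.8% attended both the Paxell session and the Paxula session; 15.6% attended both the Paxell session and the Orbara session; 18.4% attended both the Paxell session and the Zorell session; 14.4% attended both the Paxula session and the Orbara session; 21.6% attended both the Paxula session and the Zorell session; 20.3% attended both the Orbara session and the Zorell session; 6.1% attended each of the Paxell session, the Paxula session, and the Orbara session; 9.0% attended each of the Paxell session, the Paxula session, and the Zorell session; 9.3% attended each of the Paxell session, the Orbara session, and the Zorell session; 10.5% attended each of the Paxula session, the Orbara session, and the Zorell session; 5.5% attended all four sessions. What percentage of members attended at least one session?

P(at least one) = 43.2 + 43.2 + 37.3 + 44.6 − 13.8 − 15.6 − 18.4 − 14.4 − 21.6 − 20.3 + 6.1 + 9.0 + 9.3 + 10.5 − 5.5 = 93.6%

93.6%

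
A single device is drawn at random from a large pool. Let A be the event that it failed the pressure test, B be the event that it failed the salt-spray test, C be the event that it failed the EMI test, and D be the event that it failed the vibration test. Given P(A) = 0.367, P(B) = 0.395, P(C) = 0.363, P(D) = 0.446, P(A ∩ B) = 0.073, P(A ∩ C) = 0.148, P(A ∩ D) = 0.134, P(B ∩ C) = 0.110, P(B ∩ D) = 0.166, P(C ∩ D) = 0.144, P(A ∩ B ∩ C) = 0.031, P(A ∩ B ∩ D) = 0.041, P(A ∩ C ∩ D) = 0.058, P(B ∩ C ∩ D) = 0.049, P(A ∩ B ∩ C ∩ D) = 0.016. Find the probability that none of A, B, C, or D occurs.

Apply inclusion-exclusion:
P(A ∪ B ∪ C ∪ D) = 0.367 + 0.395 + 0.363 + 0.446 − 0.073 − 0.148 − 0.134 − 0.110 − 0.166 − 0.144 + 0.031 + 0.041 + 0.058 + 0.049 − 0.016 = 0.959
P(none) = 1 − 0.959 = 0.041

0.041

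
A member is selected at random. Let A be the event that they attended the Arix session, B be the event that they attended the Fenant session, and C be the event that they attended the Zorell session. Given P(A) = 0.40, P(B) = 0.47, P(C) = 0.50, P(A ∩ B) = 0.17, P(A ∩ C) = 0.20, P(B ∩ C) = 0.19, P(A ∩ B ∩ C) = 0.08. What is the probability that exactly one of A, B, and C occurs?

By inclusion–exclusion (exactly-one form):
P(exactly one) = 0.40 + 0.47 + 0.50 − 2·0.17 − 2·0.20 − 2·0.19 + 3·0.08 = 0.49

0.49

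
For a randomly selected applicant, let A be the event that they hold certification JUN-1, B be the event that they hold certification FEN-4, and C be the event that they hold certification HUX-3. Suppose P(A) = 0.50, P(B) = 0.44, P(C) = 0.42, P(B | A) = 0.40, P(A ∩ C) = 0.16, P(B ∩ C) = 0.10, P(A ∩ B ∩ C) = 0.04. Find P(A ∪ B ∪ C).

0.94

P(A ∩ B) = P(A)·P(B|A) = 0.50 × 0.40 = 0.20
Apply inclusion-exclusion:
P(A ∪ B ∪ C) = 0.50 + 0.44 + 0.42 − 0.20 − 0.16 − 0.10 + 0.04 = 0.94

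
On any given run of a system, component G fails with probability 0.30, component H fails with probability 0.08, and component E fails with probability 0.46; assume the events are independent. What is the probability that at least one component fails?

P(none) = (1 − 0.30) × (1 − 0.08) × (1 − 0.46) = 0.70 × 0.92 × 0.54 = 0.34776
P(at least one) = 1 − 0.34776 = 0.65224

0.65224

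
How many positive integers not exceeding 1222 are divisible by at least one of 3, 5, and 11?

629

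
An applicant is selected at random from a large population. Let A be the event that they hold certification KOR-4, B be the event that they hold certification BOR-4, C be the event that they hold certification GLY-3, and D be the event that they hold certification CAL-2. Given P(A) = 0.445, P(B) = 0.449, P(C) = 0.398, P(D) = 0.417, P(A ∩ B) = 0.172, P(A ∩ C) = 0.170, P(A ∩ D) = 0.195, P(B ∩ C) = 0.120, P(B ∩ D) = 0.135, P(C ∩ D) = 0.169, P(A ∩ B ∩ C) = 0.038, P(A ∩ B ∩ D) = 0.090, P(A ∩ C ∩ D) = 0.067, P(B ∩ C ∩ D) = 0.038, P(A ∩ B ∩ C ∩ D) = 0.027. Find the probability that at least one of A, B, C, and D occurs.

0.954

P(A ∪ B ∪ C ∪ D) = 0.445 + 0.449 + 0.398 + 0.417 − 0.172 − 0.170 − 0.195 − 0.120 − 0.135 − 0.169 + 0.038 + 0.090 + 0.067 + 0.038 − 0.027 = 0.954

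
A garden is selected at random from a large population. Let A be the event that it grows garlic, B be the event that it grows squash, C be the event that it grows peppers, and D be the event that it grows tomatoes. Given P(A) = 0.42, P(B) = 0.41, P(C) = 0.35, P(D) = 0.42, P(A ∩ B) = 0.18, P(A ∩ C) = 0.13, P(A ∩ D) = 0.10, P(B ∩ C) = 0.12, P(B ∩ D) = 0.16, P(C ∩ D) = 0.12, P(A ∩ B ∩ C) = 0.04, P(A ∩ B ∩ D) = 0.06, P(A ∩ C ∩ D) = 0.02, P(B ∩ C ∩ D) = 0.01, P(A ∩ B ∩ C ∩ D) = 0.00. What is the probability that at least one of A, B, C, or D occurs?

Inclusion–exclusion gives
P(A ∪ B ∪ C ∪ D) = 0.42 + 0.41 + 0.35 + 0.42 − 0.18 − 0.13 − 0.10 − 0.12 − 0.16 − 0.12 + 0.04 + 0.06 + 0.02 + 0.01 − 0.00 = 0.92

0.92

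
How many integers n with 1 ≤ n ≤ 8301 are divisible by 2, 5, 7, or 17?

Apply inclusion-exclusion:
floor(8301/2) + floor(8301/5) + floor(8301/7) + floor(8301/17) − floor(8301/10) − floor(8301/14) − floor(8301/34) − floor(8301/35) − floor(8301/85) − floor(8301/119) + floor(8301/70) + floor(8301/170) + floor(8301/238) + floor(8301/595) − floor(8301/1190) = 4150 + 1660 + 1185 + 488 − 830 − 592 − 244 − 237 − 97 − 69 + 118 + 48 + 34 + 13 − 6 = 5621

5621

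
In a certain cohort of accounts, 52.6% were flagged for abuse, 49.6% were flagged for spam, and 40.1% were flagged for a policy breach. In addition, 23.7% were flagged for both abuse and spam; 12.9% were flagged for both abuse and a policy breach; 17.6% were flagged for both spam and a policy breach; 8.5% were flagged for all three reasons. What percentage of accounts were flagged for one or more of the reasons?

By inclusion–exclusion:
P(at least one) = 52.6 + 49.6 + 40.1 − 23.7 − 12.9 − 17.6 + 8.5 = 96.6%

96.6%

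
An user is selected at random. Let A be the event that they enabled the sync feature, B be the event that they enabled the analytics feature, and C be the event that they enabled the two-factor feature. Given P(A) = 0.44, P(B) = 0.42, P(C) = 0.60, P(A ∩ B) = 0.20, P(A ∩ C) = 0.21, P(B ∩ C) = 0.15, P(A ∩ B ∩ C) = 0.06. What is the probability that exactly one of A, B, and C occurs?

Using the inclusion–exclusion count for exactly one event:
P(exactly one) = 0.44 + 0.42 + 0.60 − 2·0.20 − 2·0.21 − 2·0.15 + 3·0.06 = 0.52

0.52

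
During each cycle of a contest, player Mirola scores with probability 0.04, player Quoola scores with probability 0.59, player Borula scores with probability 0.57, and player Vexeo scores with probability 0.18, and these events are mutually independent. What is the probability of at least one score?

0.86121664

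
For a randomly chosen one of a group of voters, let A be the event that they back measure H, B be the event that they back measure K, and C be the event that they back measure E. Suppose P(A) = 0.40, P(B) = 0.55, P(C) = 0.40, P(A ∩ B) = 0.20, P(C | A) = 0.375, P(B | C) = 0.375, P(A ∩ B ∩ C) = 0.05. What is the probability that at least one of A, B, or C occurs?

0.90

P(A ∩ C) = P(A)·P(C|A) = 0.40 × 0.375 = 0.15
P(B ∩ C) = P(C)·P(B|C) = 0.40 × 0.375 = 0.15
By inclusion–exclusion:
P(A ∪ B ∪ C) = 0.40 + 0.55 + 0.40 − 0.20 − 0.15 − 0.15 + 0.05 = 0.90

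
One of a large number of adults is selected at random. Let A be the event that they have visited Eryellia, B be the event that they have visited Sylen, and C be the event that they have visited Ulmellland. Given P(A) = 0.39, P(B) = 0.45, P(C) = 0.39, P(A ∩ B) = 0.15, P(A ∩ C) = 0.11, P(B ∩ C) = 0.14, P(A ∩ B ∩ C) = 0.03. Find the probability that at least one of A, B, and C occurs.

P(A ∪ B ∪ C) = 0.39 + 0.45 + 0.39 − 0.15 − 0.11 − 0.14 + 0.03 = 0.86

0.86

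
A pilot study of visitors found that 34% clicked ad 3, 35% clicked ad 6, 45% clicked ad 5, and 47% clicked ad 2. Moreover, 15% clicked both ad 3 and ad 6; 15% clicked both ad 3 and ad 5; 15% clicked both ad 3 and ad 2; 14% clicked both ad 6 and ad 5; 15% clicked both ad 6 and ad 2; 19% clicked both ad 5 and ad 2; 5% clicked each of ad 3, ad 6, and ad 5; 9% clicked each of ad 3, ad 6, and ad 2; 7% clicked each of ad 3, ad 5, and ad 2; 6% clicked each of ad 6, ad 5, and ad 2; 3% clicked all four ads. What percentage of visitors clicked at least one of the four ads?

92%

By inclusion–exclusion:
P(≥1) = 34 + 35 + 45 + 47 − 15 − 15 − 15 − 14 − 15 − 19 + 5 + 9 + 7 + 6 − 3 = 92%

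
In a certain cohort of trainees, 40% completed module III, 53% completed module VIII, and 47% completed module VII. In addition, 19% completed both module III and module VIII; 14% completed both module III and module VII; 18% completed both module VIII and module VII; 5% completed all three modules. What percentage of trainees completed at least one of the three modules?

By inclusion–exclusion:
P(union) = 40 + 53 + 47 − 19 − 14 − 18 + 5 = 94%

94%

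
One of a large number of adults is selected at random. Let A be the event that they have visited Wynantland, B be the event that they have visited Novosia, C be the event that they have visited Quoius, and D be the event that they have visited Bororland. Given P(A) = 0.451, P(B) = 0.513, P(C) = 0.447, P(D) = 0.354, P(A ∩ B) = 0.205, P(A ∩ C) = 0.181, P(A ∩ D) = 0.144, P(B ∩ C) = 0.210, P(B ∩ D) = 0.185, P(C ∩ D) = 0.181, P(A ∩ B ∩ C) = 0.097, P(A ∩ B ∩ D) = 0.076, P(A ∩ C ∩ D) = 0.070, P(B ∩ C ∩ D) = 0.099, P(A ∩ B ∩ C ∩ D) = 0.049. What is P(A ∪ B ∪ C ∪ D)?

Inclusion–exclusion gives
P(A ∪ B ∪ C ∪ D) = 0.451 + 0.513 + 0.447 + 0.354 − 0.205 − 0.181 − 0.144 − 0.210 − 0.185 − 0.181 + 0.097 + 0.076 + 0.070 + 0.099 − 0.049 = 0.952

0.952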